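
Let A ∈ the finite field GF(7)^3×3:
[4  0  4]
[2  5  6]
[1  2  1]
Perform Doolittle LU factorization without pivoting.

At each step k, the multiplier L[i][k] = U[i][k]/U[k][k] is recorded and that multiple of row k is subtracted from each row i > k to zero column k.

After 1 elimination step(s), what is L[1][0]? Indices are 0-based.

Step 1: pivot at (0,0) is 4.
  row1 ← row1 − (4)·row0  ⇒  L[1][0]=4, U row1=(0, 5, 4)
  row2 ← row2 − (2)·row0  ⇒  L[2][0]=2, U row2=(0, 2, 0)

L[1][0] = 4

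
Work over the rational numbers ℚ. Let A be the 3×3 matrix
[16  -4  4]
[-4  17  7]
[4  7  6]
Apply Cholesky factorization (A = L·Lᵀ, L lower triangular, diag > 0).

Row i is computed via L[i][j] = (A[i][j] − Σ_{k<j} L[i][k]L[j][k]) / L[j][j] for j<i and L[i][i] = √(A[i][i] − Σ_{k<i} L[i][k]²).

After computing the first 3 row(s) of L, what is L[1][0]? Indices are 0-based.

L[1][0] = -1

Step 1: L[0][0] = √(16) = 4.
  L[1][0] = (-4) / L[0][0] = -1.
Step 2: L[1][1] = √(16) = 4.
  L[2][0] = (4) / L[0][0] = 1.
  L[2][1] = (8) / L[1][1] = 2.
Step 3: L[2][2] = √(1) = 1.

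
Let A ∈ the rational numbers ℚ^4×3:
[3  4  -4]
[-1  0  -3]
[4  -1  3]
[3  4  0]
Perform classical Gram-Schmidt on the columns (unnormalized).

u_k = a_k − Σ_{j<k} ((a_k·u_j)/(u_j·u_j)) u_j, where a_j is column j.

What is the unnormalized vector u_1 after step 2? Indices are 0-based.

Step 1: u_0 = a_0 = (3, -1, 4, 3).
Step 2: u_1 = a_1 − (4/7)·u_0 = (16/7, 4/7, -23/7, 16/7).

u_1 = (16/7, 4/7, -23/7, 16/7)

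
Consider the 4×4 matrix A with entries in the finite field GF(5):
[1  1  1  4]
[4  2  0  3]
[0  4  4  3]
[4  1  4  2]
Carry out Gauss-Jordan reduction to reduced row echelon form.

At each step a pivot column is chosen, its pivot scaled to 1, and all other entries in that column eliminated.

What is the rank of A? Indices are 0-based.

rank = 4

[1] R0 /= 1  ⇒  (1, 1, 1, 4)
     R1 -= 4·R0  ⇒  (0, 3, 1, 2)
     R3 -= 4·R0  ⇒  (0, 2, 0, 1)
[2] R1 /= 3  ⇒  (0, 1, 2, 4)
     R0 -= 1·R1  ⇒  (1, 0, 4, 0)
     R2 -= 4·R1  ⇒  (0, 0, 1, 2)
     R3 -= 2·R1  ⇒  (0, 0, 1, 3)
[3] R2 /= 1  ⇒  (0, 0, 1, 2)
     R0 -= 4·R2  ⇒  (1, 0, 0, 2)
     R1 -= 2·R2  ⇒  (0, 1, 0, 0)
     R3 -= 1·R2  ⇒  (0, 0, 0, 1)
[4] R3 /= 1  ⇒  (0, 0, 0, 1)
     R0 -= 2·R3  ⇒  (1, 0, 0, 0)
     R2 -= 2·R3  ⇒  (0, 0, 1, 0)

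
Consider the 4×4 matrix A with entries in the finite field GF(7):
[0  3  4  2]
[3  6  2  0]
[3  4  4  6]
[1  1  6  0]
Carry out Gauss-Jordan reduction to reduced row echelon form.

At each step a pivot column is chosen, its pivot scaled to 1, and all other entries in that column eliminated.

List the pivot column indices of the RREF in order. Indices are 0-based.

[1] R0 <-> R1
[1] R0 /= 3  ⇒  (1, 2, 3, 0)
     R2 -= 3·R0  ⇒  (0, 5, 2, 6)
     R3 -= 1·R0  ⇒  (0, 6, 3, 0)
[2] R1 /= 3  ⇒  (0, 1, 6, 3)
     R0 -= 2·R1  ⇒  (1, 0, 5, 1)
     R2 -= 5·R1  ⇒  (0, 0, 0, 5)
     R3 -= 6·R1  ⇒  (0, 0, 2, 3)
[3] R2 <-> R3
[3] R2 /= 2  ⇒  (0, 0, 1, 5)
     R0 -= 5·R2  ⇒  (1, 0, 0, 4)
     R1 -= 6·R2  ⇒  (0, 1, 0, 1)
[4] R3 /= 5  ⇒  (0, 0, 0, 1)
     R0 -= 4·R3  ⇒  (1, 0, 0, 0)
     R1 -= 1·R3  ⇒  (0, 1, 0, 0)
     R2 -= 5·R3  ⇒  (0, 0, 1, 0)

pivot columns: 0, 1, 2, 3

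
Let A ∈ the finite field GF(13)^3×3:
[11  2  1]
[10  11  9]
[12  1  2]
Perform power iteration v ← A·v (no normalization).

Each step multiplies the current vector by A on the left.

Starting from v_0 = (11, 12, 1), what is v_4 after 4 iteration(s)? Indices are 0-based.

v_4 = (2, 12, 10)

v_0 = (11, 12, 1).
v_1 = A·v_0 = (3, 4, 3).
v_2 = A·v_1 = (5, 10, 7).
v_3 = A·v_2 = (4, 2, 6).
v_4 = A·v_3 = (2, 12, 10).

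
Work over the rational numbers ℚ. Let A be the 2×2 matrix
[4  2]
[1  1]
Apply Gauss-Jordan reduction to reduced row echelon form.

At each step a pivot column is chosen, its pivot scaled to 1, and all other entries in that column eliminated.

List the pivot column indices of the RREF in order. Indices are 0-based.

step 1: normalize row 0 (÷4) = (1, 1/2)
  row 1: subtract 1×row0 = (0, 1/2)
step 2: normalize row 1 (÷1/2) = (0, 1)
  row 0: subtract 1/2×row1 = (1, 0)

pivot columns: 0, 1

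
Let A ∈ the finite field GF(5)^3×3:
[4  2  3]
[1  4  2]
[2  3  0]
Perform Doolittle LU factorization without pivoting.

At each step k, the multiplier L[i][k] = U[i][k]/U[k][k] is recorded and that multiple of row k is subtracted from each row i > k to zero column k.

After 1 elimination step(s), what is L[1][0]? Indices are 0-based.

[col 0] pivot 4
  R1 -= 4*R0 → (0, 1, 0)  (L[1][0] := 4)
  R2 -= 3*R0 → (0, 2, 1)  (L[2][0] := 3)

L[1][0] = 4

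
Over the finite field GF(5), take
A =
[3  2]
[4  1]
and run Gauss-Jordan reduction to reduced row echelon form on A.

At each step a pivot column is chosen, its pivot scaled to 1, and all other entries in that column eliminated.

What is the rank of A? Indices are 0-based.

rank = 1

[1] R0 /= 3  ⇒  (1, 4)
     R1 -= 4·R0  ⇒  (0, 0)
column 1 empty below row 1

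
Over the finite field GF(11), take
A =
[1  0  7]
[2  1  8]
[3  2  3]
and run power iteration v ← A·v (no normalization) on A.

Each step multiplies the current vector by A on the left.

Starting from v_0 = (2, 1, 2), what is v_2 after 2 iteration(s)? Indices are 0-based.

v_0 = (2, 1, 2).
v_1 = A·v_0 = (5, 10, 3).
v_2 = A·v_1 = (4, 0, 0).

v_2 = (4, 0, 0)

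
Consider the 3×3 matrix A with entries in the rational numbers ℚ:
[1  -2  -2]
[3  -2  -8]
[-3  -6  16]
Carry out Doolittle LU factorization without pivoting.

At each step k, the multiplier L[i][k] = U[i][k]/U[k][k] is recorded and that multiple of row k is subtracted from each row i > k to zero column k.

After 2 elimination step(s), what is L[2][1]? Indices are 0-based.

k=0: U[0][0]=1
  eliminate (1,0): mult=3, new row 1: (0, 4, -2); set L[1][0]=3
  eliminate (2,0): mult=-3, new row 2: (0, -12, 10); set L[2][0]=-3
k=1: U[1][1]=4
  eliminate (2,1): mult=-3, new row 2: (0, 0, 4); set L[2][1]=-3

L[2][1] = -3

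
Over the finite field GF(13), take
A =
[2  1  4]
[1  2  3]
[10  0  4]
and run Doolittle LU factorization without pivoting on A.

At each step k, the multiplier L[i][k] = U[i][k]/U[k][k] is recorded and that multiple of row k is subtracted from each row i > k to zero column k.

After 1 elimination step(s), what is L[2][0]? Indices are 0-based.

L[2][0] = 5

[col 0] pivot 2
  R1 -= 7*R0 → (0, 8, 1)  (L[1][0] := 7)
  R2 -= 5*R0 → (0, 8, 10)  (L[2][0] := 5)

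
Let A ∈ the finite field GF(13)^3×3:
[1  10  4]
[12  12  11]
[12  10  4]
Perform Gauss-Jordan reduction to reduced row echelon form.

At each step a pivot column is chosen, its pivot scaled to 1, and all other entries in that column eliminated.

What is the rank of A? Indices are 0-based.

rank = 3

pivot(0,0)=1: scale R0 → (1, 10, 4)
  clear (1,0): R1 −= (12)R0 → (0, 9, 2)
  clear (2,0): R2 −= (12)R0 → (0, 7, 8)
pivot(1,1)=9: scale R1 → (0, 1, 6)
  clear (0,1): R0 −= (10)R1 → (1, 0, 9)
  clear (2,1): R2 −= (7)R1 → (0, 0, 5)
pivot(2,2)=5: scale R2 → (0, 0, 1)
  clear (0,2): R0 −= (9)R2 → (1, 0, 0)
  clear (1,2): R1 −= (6)R2 → (0, 1, 0)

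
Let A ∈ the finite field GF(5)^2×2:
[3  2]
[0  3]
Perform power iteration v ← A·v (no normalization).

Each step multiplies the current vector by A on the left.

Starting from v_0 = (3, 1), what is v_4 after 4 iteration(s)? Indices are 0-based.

v_4 = (4, 1)

v_0 = (3, 1).
v_1 = A·v_0 = (1, 3).
v_2 = A·v_1 = (4, 4).
v_3 = A·v_2 = (0, 2).
v_4 = A·v_3 = (4, 1).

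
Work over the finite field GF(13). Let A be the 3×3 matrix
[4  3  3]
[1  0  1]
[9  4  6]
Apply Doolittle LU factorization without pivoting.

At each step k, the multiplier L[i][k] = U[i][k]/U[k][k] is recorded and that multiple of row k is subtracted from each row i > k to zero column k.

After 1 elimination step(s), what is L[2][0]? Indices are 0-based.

[col 0] pivot 4
  R1 -= 10*R0 → (0, 9, 10)  (L[1][0] := 10)
  R2 -= 12*R0 → (0, 7, 9)  (L[2][0] := 12)

L[2][0] = 12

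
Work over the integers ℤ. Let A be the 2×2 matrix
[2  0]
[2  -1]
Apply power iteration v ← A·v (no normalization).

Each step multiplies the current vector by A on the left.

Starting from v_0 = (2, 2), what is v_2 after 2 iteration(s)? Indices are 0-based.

v_2 = (8, 6)

v_0 = (2, 2).
v_1 = A·v_0 = (4, 2).
v_2 = A·v_1 = (8, 6).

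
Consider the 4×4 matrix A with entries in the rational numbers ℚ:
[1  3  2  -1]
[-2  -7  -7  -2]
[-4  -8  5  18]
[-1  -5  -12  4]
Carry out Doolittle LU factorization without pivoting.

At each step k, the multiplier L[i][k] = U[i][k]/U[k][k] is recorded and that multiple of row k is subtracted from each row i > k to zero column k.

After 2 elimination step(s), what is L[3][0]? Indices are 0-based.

L[3][0] = -1

[col 0] pivot 1
  R1 -= -2*R0 → (0, -1, -3, -4)  (L[1][0] := -2)
  R2 -= -4*R0 → (0, 4, 13, 14)  (L[2][0] := -4)
  R3 -= -1*R0 → (0, -2, -10, 3)  (L[3][0] := -1)
[col 1] pivot -1
  R2 -= -4*R1 → (0, 0, 1, -2)  (L[2][1] := -4)
  R3 -= 2*R1 → (0, 0, -4, 11)  (L[3][1] := 2)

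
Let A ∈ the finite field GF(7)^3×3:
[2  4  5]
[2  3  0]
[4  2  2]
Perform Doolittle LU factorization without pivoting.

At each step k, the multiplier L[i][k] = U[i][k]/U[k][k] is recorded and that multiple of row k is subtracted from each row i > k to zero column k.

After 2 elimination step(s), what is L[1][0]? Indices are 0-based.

L[1][0] = 1

[col 0] pivot 2
  R1 -= 1*R0 → (0, 6, 2)  (L[1][0] := 1)
  R2 -= 2*R0 → (0, 1, 6)  (L[2][0] := 2)
[col 1] pivot 6
  R2 -= 6*R1 → (0, 0, 1)  (L[2][1] := 6)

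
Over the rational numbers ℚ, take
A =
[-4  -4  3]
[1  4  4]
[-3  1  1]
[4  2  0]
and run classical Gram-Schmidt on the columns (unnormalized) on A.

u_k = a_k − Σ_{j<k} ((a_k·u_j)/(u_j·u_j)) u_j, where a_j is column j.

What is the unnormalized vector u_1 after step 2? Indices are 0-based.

Step 1: u_0 = a_0 = (-4, 1, -3, 4).
Step 2: u_1 = a_1 − (25/42)·u_0 = (-34/21, 143/42, 39/14, -8/21).

u_1 = (-34/21, 143/42, 39/14, -8/21)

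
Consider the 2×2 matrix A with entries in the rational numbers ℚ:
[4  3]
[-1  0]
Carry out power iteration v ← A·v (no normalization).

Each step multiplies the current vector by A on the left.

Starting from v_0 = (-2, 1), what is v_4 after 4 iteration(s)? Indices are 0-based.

v_0 = (-2, 1).
v_1 = A·v_0 = (-5, 2).
v_2 = A·v_1 = (-14, 5).
v_3 = A·v_2 = (-41, 14).
v_4 = A·v_3 = (-122, 41).

v_4 = (-122, 41)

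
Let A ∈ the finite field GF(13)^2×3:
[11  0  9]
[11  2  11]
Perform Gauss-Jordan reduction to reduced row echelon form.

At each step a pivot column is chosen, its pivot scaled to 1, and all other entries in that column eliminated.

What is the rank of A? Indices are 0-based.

rank = 2

[1] R0 /= 11  ⇒  (1, 0, 2)
     R1 -= 11·R0  ⇒  (0, 2, 2)
[2] R1 /= 2  ⇒  (0, 1, 1)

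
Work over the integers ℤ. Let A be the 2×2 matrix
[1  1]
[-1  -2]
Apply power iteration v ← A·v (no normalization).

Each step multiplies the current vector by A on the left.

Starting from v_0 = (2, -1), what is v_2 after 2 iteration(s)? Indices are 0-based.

v_0 = (2, -1).
v_1 = A·v_0 = (1, 0).
v_2 = A·v_1 = (1, -1).

v_2 = (1, -1)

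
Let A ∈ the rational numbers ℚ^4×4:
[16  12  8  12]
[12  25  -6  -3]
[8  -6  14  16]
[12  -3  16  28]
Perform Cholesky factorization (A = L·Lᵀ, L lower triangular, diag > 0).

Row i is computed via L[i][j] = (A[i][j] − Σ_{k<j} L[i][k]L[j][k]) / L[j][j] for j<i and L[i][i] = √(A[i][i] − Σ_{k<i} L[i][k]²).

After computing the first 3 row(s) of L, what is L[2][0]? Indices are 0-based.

L[2][0] = 2

Step 1: L[0][0] = √(16) = 4.
  L[1][0] = (12) / L[0][0] = 3.
Step 2: L[1][1] = √(16) = 4.
  L[2][0] = (8) / L[0][0] = 2.
  L[2][1] = (-12) / L[1][1] = -3.
Step 3: L[2][2] = √(1) = 1.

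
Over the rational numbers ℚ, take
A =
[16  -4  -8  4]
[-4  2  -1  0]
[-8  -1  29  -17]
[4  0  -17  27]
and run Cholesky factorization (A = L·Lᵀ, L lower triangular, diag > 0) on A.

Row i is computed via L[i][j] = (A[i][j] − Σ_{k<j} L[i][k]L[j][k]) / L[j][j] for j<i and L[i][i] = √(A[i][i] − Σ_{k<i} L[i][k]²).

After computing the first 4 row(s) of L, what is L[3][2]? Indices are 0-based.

Step 1: L[0][0] = √(16) = 4.
  L[1][0] = (-4) / L[0][0] = -1.
Step 2: L[1][1] = √(1) = 1.
  L[2][0] = (-8) / L[0][0] = -2.
  L[2][1] = (-3) / L[1][1] = -3.
Step 3: L[2][2] = √(16) = 4.
  L[3][0] = (4) / L[0][0] = 1.
  L[3][1] = (1) / L[1][1] = 1.
  L[3][2] = (-12) / L[2][2] = -3.
Step 4: L[3][3] = √(16) = 4.

L[3][2] = -3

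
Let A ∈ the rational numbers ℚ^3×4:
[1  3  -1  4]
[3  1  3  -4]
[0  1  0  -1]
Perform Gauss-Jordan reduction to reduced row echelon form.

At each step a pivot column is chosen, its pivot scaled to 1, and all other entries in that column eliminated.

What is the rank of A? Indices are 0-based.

rank = 3

step 1: normalize row 0 (÷1) = (1, 3, -1, 4)
  row 1: subtract 3×row0 = (0, -8, 6, -16)
step 2: normalize row 1 (÷-8) = (0, 1, -3/4, 2)
  row 0: subtract 3×row1 = (1, 0, 5/4, -2)
  row 2: subtract 1×row1 = (0, 0, 3/4, -3)
step 3: normalize row 2 (÷3/4) = (0, 0, 1, -4)
  row 0: subtract 5/4×row2 = (1, 0, 0, 3)
  row 1: subtract -3/4×row2 = (0, 1, 0, -1)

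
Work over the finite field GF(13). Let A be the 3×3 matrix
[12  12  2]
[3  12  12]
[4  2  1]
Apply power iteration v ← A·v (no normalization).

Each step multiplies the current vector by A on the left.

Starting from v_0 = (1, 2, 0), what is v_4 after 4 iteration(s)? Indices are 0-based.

v_0 = (1, 2, 0).
v_1 = A·v_0 = (10, 1, 8).
v_2 = A·v_1 = (5, 8, 11).
v_3 = A·v_2 = (9, 9, 8).
v_4 = A·v_3 = (11, 10, 10).

v_4 = (11, 10, 10)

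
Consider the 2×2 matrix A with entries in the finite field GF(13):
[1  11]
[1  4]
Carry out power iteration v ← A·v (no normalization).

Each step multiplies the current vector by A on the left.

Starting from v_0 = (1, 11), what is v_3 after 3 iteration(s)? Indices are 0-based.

v_3 = (0, 5)

v_0 = (1, 11).
v_1 = A·v_0 = (5, 6).
v_2 = A·v_1 = (6, 3).
v_3 = A·v_2 = (0, 5).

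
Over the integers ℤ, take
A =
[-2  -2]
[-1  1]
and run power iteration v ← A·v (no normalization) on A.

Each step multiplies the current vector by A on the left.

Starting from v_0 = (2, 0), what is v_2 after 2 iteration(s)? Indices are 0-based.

v_2 = (12, 2)

v_0 = (2, 0).
v_1 = A·v_0 = (-4, -2).
v_2 = A·v_1 = (12, 2).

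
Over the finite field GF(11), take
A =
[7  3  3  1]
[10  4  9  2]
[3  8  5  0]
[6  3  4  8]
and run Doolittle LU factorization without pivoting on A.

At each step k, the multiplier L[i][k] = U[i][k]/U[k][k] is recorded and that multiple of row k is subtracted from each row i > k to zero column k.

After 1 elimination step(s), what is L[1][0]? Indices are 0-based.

Step 1: pivot at (0,0) is 7.
  row1 ← row1 − (3)·row0  ⇒  L[1][0]=3, U row1=(0, 6, 0, 10)
  row2 ← row2 − (2)·row0  ⇒  L[2][0]=2, U row2=(0, 2, 10, 9)
  row3 ← row3 − (4)·row0  ⇒  L[3][0]=4, U row3=(0, 2, 3, 4)

L[1][0] = 3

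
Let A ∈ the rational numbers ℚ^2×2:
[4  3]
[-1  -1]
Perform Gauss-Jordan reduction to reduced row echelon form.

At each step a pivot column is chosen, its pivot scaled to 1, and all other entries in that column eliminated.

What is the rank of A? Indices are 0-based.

[1] R0 /= 4  ⇒  (1, 3/4)
     R1 -= -1·R0  ⇒  (0, -1/4)
[2] R1 /= -1/4  ⇒  (0, 1)
     R0 -= 3/4·R1  ⇒  (1, 0)

rank = 2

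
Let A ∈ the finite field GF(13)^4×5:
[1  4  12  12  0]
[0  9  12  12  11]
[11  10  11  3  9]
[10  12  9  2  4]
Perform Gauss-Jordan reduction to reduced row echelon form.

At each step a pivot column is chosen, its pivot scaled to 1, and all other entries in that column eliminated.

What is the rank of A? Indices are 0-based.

step 1: normalize row 0 (÷1) = (1, 4, 12, 12, 0)
  row 2: subtract 11×row0 = (0, 5, 9, 1, 9)
  row 3: subtract 10×row0 = (0, 11, 6, 12, 4)
step 2: normalize row 1 (÷9) = (0, 1, 10, 10, 7)
  row 0: subtract 4×row1 = (1, 0, 11, 11, 11)
  row 2: subtract 5×row1 = (0, 0, 11, 3, 0)
  row 3: subtract 11×row1 = (0, 0, 0, 6, 5)
step 3: normalize row 2 (÷11) = (0, 0, 1, 5, 0)
  row 0: subtract 11×row2 = (1, 0, 0, 8, 11)
  row 1: subtract 10×row2 = (0, 1, 0, 12, 7)
step 4: normalize row 3 (÷6) = (0, 0, 0, 1, 3)
  row 0: subtract 8×row3 = (1, 0, 0, 0, 0)
  row 1: subtract 12×row3 = (0, 1, 0, 0, 10)
  row 2: subtract 5×row3 = (0, 0, 1, 0, 11)

rank = 4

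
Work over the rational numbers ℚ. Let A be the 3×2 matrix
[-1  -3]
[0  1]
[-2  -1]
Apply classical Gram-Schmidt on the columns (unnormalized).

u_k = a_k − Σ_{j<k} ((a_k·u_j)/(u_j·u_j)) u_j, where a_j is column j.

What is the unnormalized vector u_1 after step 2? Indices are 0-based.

Step 1: u_0 = a_0 = (-1, 0, -2).
Step 2: u_1 = a_1 − (1)·u_0 = (-2, 1, 1).

u_1 = (-2, 1, 1)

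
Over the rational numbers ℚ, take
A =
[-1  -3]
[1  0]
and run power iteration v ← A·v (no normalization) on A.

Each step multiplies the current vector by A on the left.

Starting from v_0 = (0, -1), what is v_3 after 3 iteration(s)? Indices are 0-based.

v_3 = (-6, -3)

v_0 = (0, -1).
v_1 = A·v_0 = (3, 0).
v_2 = A·v_1 = (-3, 3).
v_3 = A·v_2 = (-6, -3).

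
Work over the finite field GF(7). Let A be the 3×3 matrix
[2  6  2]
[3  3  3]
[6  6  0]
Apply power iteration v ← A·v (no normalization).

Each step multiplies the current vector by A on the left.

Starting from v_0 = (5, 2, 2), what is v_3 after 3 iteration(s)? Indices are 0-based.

v_0 = (5, 2, 2).
v_1 = A·v_0 = (5, 6, 0).
v_2 = A·v_1 = (4, 5, 3).
v_3 = A·v_2 = (2, 1, 5).

v_3 = (2, 1, 5)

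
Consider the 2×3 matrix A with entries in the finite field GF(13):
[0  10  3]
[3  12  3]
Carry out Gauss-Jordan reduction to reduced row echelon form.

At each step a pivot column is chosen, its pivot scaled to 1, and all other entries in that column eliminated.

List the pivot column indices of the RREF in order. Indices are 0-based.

pivot columns: 0, 1

pivot(0,0): swap R0↔R1
pivot(0,0)=3: scale R0 → (1, 4, 1)
pivot(1,1)=10: scale R1 → (0, 1, 12)
  clear (0,1): R0 −= (4)R1 → (1, 0, 5)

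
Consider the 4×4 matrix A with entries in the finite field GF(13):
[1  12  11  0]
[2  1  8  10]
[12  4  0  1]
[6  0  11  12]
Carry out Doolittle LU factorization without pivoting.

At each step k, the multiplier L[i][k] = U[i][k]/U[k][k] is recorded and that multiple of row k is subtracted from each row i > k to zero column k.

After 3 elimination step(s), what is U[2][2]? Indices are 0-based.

U[2][2] = 12

[col 0] pivot 1
  R1 -= 2*R0 → (0, 3, 12, 10)  (L[1][0] := 2)
  R2 -= 12*R0 → (0, 3, 11, 1)  (L[2][0] := 12)
  R3 -= 6*R0 → (0, 6, 10, 12)  (L[3][0] := 6)
[col 1] pivot 3
  R2 -= 1*R1 → (0, 0, 12, 4)  (L[2][1] := 1)
  R3 -= 2*R1 → (0, 0, 12, 5)  (L[3][1] := 2)
[col 2] pivot 12
  R3 -= 1*R2 → (0, 0, 0, 1)  (L[3][2] := 1)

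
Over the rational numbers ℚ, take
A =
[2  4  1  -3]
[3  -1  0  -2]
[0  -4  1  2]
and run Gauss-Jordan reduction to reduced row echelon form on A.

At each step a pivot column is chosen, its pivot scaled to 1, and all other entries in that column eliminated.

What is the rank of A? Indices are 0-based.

[1] R0 /= 2  ⇒  (1, 2, 1/2, -3/2)
     R1 -= 3·R0  ⇒  (0, -7, -3/2, 5/2)
[2] R1 /= -7  ⇒  (0, 1, 3/14, -5/14)
     R0 -= 2·R1  ⇒  (1, 0, 1/14, -11/14)
     R2 -= -4·R1  ⇒  (0, 0, 13/7, 4/7)
[3] R2 /= 13/7  ⇒  (0, 0, 1, 4/13)
     R0 -= 1/14·R2  ⇒  (1, 0, 0, -21/26)
     R1 -= 3/14·R2  ⇒  (0, 1, 0, -11/26)

rank = 3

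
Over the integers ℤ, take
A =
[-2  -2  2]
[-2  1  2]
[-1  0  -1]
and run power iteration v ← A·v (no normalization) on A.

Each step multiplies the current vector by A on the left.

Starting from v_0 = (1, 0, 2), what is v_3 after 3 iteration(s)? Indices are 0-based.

v_3 = (46, 22, 13)

v_0 = (1, 0, 2).
v_1 = A·v_0 = (2, 2, -3).
v_2 = A·v_1 = (-14, -8, 1).
v_3 = A·v_2 = (46, 22, 13).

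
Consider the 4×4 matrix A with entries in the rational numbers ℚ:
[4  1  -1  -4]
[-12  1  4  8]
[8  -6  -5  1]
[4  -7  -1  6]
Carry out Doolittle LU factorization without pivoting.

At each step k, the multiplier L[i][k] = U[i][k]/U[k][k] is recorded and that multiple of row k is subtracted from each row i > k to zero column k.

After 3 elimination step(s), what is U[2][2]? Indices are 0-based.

[col 0] pivot 4
  R1 -= -3*R0 → (0, 4, 1, -4)  (L[1][0] := -3)
  R2 -= 2*R0 → (0, -8, -3, 9)  (L[2][0] := 2)
  R3 -= 1*R0 → (0, -8, 0, 10)  (L[3][0] := 1)
[col 1] pivot 4
  R2 -= -2*R1 → (0, 0, -1, 1)  (L[2][1] := -2)
  R3 -= -2*R1 → (0, 0, 2, 2)  (L[3][1] := -2)
[col 2] pivot -1
  R3 -= -2*R2 → (0, 0, 0, 4)  (L[3][2] := -2)

U[2][2] = -1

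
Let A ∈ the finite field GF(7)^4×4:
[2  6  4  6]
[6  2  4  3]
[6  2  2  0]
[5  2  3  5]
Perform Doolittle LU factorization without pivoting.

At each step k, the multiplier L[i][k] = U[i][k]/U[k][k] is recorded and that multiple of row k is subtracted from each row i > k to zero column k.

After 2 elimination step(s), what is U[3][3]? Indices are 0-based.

[col 0] pivot 2
  R1 -= 3*R0 → (0, 5, 6, 6)  (L[1][0] := 3)
  R2 -= 3*R0 → (0, 5, 4, 3)  (L[2][0] := 3)
  R3 -= 6*R0 → (0, 1, 0, 4)  (L[3][0] := 6)
[col 1] pivot 5
  R2 -= 1*R1 → (0, 0, 5, 4)  (L[2][1] := 1)
  R3 -= 3*R1 → (0, 0, 3, 0)  (L[3][1] := 3)

U[3][3] = 0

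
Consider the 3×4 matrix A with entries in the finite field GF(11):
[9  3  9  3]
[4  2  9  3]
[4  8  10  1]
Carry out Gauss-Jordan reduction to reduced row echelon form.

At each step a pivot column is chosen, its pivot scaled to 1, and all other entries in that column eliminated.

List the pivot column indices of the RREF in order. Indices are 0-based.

[1] R0 /= 9  ⇒  (1, 4, 1, 4)
     R1 -= 4·R0  ⇒  (0, 8, 5, 9)
     R2 -= 4·R0  ⇒  (0, 3, 6, 7)
[2] R1 /= 8  ⇒  (0, 1, 2, 8)
     R0 -= 4·R1  ⇒  (1, 0, 4, 5)
     R2 -= 3·R1  ⇒  (0, 0, 0, 5)
column 2 empty below row 2
[3] R2 /= 5  ⇒  (0, 0, 0, 1)
     R0 -= 5·R2  ⇒  (1, 0, 4, 0)
     R1 -= 8·R2  ⇒  (0, 1, 2, 0)

pivot columns: 0, 1, 3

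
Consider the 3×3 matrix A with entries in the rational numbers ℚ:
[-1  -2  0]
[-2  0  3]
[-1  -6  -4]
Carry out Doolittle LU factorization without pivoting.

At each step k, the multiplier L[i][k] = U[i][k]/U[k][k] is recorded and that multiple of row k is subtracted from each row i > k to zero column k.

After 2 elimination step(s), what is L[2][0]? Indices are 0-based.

[col 0] pivot -1
  R1 -= 2*R0 → (0, 4, 3)  (L[1][0] := 2)
  R2 -= 1*R0 → (0, -4, -4)  (L[2][0] := 1)
[col 1] pivot 4
  R2 -= -1*R1 → (0, 0, -1)  (L[2][1] := -1)

L[2][0] = 1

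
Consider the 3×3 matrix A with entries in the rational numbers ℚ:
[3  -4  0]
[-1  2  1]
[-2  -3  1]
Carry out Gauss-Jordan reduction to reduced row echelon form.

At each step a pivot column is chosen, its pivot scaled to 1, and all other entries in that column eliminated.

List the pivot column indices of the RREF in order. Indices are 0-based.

pivot columns: 0, 1, 2

pivot(0,0)=3: scale R0 → (1, -4/3, 0)
  clear (1,0): R1 −= (-1)R0 → (0, 2/3, 1)
  clear (2,0): R2 −= (-2)R0 → (0, -17/3, 1)
pivot(1,1)=2/3: scale R1 → (0, 1, 3/2)
  clear (0,1): R0 −= (-4/3)R1 → (1, 0, 2)
  clear (2,1): R2 −= (-17/3)R1 → (0, 0, 19/2)
pivot(2,2)=19/2: scale R2 → (0, 0, 1)
  clear (0,2): R0 −= (2)R2 → (1, 0, 0)
  clear (1,2): R1 −= (3/2)R2 → (0, 1, 0)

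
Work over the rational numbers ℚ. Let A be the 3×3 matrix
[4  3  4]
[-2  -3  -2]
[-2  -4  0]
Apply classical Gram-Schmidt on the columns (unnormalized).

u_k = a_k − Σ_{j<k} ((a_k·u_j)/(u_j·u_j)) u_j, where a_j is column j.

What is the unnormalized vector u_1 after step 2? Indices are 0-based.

u_1 = (-4/3, -5/6, -11/6)

Step 1: u_0 = a_0 = (4, -2, -2).
Step 2: u_1 = a_1 − (13/12)·u_0 = (-4/3, -5/6, -11/6).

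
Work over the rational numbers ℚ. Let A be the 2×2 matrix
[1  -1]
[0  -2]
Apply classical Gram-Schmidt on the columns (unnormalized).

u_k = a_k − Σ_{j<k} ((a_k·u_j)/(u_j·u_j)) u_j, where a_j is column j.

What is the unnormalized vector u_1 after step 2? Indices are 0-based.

u_1 = (0, -2)

Step 1: u_0 = a_0 = (1, 0).
Step 2: u_1 = a_1 − (-1)·u_0 = (0, -2).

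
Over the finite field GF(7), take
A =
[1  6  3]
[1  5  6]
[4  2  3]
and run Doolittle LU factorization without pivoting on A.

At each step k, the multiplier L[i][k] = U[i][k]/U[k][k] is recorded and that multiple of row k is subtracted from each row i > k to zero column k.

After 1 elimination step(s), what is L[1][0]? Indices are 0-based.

L[1][0] = 1

Step 1: pivot at (0,0) is 1.
  row1 ← row1 − (1)·row0  ⇒  L[1][0]=1, U row1=(0, 6, 3)
  row2 ← row2 − (4)·row0  ⇒  L[2][0]=4, U row2=(0, 6, 5)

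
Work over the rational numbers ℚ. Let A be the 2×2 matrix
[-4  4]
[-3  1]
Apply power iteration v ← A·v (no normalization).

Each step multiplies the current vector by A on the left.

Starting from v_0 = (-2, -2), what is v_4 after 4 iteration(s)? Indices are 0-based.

v_0 = (-2, -2).
v_1 = A·v_0 = (0, 4).
v_2 = A·v_1 = (16, 4).
v_3 = A·v_2 = (-48, -44).
v_4 = A·v_3 = (16, 100).

v_4 = (16, 100)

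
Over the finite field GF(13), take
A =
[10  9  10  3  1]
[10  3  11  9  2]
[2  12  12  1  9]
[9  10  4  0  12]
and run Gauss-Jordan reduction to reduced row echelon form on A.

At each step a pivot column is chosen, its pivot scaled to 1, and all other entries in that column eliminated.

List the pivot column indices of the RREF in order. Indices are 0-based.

pivot columns: 0, 1, 2, 3

[1] R0 /= 10  ⇒  (1, 10, 1, 12, 4)
     R1 -= 10·R0  ⇒  (0, 7, 1, 6, 1)
     R2 -= 2·R0  ⇒  (0, 5, 10, 3, 1)
     R3 -= 9·R0  ⇒  (0, 11, 8, 9, 2)
[2] R1 /= 7  ⇒  (0, 1, 2, 12, 2)
     R0 -= 10·R1  ⇒  (1, 0, 7, 9, 10)
     R2 -= 5·R1  ⇒  (0, 0, 0, 8, 4)
     R3 -= 11·R1  ⇒  (0, 0, 12, 7, 6)
[3] R2 <-> R3
[3] R2 /= 12  ⇒  (0, 0, 1, 6, 7)
     R0 -= 7·R2  ⇒  (1, 0, 0, 6, 0)
     R1 -= 2·R2  ⇒  (0, 1, 0, 0, 1)
[4] R3 /= 8  ⇒  (0, 0, 0, 1, 7)
     R0 -= 6·R3  ⇒  (1, 0, 0, 0, 10)
     R2 -= 6·R3  ⇒  (0, 0, 1, 0, 4)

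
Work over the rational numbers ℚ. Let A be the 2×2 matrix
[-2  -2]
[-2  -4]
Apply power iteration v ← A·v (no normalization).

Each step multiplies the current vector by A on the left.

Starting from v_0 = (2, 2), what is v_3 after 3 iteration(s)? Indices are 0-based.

v_3 = (-208, -336)

v_0 = (2, 2).
v_1 = A·v_0 = (-8, -12).
v_2 = A·v_1 = (40, 64).
v_3 = A·v_2 = (-208, -336).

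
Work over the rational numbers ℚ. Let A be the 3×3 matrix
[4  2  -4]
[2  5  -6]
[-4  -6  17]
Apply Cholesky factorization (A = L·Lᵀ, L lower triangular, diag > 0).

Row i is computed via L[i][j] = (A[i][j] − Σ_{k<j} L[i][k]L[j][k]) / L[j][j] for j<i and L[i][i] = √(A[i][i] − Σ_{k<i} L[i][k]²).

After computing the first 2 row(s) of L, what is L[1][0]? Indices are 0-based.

L[1][0] = 1

Step 1: L[0][0] = √(4) = 2.
  L[1][0] = (2) / L[0][0] = 1.
Step 2: L[1][1] = √(4) = 2.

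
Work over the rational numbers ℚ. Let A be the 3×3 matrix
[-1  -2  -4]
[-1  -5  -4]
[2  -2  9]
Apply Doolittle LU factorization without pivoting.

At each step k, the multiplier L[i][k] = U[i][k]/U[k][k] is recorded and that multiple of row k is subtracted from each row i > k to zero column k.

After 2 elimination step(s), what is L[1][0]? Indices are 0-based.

Step 1: pivot at (0,0) is -1.
  row1 ← row1 − (1)·row0  ⇒  L[1][0]=1, U row1=(0, -3, 0)
  row2 ← row2 − (-2)·row0  ⇒  L[2][0]=-2, U row2=(0, -6, 1)
Step 2: pivot at (1,1) is -3.
  row2 ← row2 − (2)·row1  ⇒  L[2][1]=2, U row2=(0, 0, 1)

L[1][0] = 1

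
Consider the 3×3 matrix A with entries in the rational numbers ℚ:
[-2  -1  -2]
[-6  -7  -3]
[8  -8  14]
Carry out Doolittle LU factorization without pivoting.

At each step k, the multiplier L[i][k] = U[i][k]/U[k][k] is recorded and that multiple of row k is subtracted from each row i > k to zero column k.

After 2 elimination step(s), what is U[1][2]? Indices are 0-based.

U[1][2] = 3

k=0: U[0][0]=-2
  eliminate (1,0): mult=3, new row 1: (0, -4, 3); set L[1][0]=3
  eliminate (2,0): mult=-4, new row 2: (0, -12, 6); set L[2][0]=-4
k=1: U[1][1]=-4
  eliminate (2,1): mult=3, new row 2: (0, 0, -3); set L[2][1]=3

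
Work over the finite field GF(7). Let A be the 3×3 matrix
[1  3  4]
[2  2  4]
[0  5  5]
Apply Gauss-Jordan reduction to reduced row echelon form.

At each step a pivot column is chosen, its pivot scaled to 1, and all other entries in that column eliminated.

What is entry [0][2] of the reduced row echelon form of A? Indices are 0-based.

M[0][2] = 1

step 1: normalize row 0 (÷1) = (1, 3, 4)
  row 1: subtract 2×row0 = (0, 3, 3)
step 2: normalize row 1 (÷3) = (0, 1, 1)
  row 0: subtract 3×row1 = (1, 0, 1)
  row 2: subtract 5×row1 = (0, 0, 0)
skip col 2 (zero from row 2)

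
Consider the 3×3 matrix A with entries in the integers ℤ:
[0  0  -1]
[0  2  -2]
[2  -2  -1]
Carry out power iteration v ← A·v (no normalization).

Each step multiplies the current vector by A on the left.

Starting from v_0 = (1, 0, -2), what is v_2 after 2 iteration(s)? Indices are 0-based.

v_2 = (-4, 0, -8)

v_0 = (1, 0, -2).
v_1 = A·v_0 = (2, 4, 4).
v_2 = A·v_1 = (-4, 0, -8).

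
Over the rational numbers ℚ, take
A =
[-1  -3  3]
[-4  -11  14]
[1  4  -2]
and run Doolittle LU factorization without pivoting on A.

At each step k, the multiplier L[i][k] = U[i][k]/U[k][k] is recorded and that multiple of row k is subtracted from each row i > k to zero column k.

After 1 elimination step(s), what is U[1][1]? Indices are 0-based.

[col 0] pivot -1
  R1 -= 4*R0 → (0, 1, 2)  (L[1][0] := 4)
  R2 -= -1*R0 → (0, 1, 1)  (L[2][0] := -1)

U[1][1] = 1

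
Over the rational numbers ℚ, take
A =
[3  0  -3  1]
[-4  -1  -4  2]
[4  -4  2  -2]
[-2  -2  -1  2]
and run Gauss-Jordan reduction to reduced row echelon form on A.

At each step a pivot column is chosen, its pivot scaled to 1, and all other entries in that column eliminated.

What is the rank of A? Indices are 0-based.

[1] R0 /= 3  ⇒  (1, 0, -1, 1/3)
     R1 -= -4·R0  ⇒  (0, -1, -8, 10/3)
     R2 -= 4·R0  ⇒  (0, -4, 6, -10/3)
     R3 -= -2·R0  ⇒  (0, -2, -3, 8/3)
[2] R1 /= -1  ⇒  (0, 1, 8, -10/3)
     R2 -= -4·R1  ⇒  (0, 0, 38, -50/3)
     R3 -= -2·R1  ⇒  (0, 0, 13, -4)
[3] R2 /= 38  ⇒  (0, 0, 1, -25/57)
     R0 -= -1·R2  ⇒  (1, 0, 0, -2/19)
     R1 -= 8·R2  ⇒  (0, 1, 0, 10/57)
     R3 -= 13·R2  ⇒  (0, 0, 0, 97/57)
[4] R3 /= 97/57  ⇒  (0, 0, 0, 1)
     R0 -= -2/19·R3  ⇒  (1, 0, 0, 0)
     R1 -= 10/57·R3  ⇒  (0, 1, 0, 0)
     R2 -= -25/57·R3  ⇒  (0, 0, 1, 0)

rank = 4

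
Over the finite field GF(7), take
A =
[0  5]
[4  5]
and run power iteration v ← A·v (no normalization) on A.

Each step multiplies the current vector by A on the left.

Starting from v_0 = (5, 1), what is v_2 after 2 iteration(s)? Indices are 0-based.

v_0 = (5, 1).
v_1 = A·v_0 = (5, 4).
v_2 = A·v_1 = (6, 5).

v_2 = (6, 5)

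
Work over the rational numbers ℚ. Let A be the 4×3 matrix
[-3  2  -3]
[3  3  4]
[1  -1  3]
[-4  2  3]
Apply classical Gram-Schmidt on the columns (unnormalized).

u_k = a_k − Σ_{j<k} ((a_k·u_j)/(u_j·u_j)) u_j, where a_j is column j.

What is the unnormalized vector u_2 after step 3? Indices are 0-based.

Step 1: u_0 = a_0 = (-3, 3, 1, -4).
Step 2: u_1 = a_1 − (-6/35)·u_0 = (52/35, 123/35, -29/35, 46/35).
Step 3: u_2 = a_2 − (12/35)·u_0 − (43/66)·u_1 = (-97/33, 15/22, 211/66, 116/33).

u_2 = (-97/33, 15/22, 211/66, 116/33)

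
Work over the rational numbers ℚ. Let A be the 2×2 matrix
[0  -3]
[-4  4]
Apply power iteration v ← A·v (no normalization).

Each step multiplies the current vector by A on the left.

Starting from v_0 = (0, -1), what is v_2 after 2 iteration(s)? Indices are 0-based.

v_0 = (0, -1).
v_1 = A·v_0 = (3, -4).
v_2 = A·v_1 = (12, -28).

v_2 = (12, -28)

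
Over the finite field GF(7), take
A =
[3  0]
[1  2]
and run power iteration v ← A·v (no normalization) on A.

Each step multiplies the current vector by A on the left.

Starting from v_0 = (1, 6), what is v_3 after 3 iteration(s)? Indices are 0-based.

v_0 = (1, 6).
v_1 = A·v_0 = (3, 6).
v_2 = A·v_1 = (2, 1).
v_3 = A·v_2 = (6, 4).

v_3 = (6, 4)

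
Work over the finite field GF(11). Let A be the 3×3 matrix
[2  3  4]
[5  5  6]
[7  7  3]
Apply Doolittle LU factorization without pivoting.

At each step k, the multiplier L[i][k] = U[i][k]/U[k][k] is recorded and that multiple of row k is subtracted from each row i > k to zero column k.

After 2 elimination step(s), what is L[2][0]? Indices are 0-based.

L[2][0] = 9

k=0: U[0][0]=2
  eliminate (1,0): mult=8, new row 1: (0, 3, 7); set L[1][0]=8
  eliminate (2,0): mult=9, new row 2: (0, 2, 0); set L[2][0]=9
k=1: U[1][1]=3
  eliminate (2,1): mult=8, new row 2: (0, 0, 10); set L[2][1]=8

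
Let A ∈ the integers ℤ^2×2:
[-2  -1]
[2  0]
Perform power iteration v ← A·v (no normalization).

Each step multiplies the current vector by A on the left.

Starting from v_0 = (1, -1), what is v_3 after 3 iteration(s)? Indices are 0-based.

v_0 = (1, -1).
v_1 = A·v_0 = (-1, 2).
v_2 = A·v_1 = (0, -2).
v_3 = A·v_2 = (2, 0).

v_3 = (2, 0)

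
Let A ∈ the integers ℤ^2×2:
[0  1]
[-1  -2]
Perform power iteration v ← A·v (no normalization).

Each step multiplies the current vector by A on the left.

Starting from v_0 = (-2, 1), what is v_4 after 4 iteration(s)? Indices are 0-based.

v_4 = (2, -3)

v_0 = (-2, 1).
v_1 = A·v_0 = (1, 0).
v_2 = A·v_1 = (0, -1).
v_3 = A·v_2 = (-1, 2).
v_4 = A·v_3 = (2, -3).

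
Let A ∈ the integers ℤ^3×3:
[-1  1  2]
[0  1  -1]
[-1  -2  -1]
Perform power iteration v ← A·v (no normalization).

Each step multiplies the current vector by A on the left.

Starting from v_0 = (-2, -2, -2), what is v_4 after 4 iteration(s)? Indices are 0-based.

v_4 = (32, -4, 44)

v_0 = (-2, -2, -2).
v_1 = A·v_0 = (-4, 0, 8).
v_2 = A·v_1 = (20, -8, -4).
v_3 = A·v_2 = (-36, -4, 0).
v_4 = A·v_3 = (32, -4, 44).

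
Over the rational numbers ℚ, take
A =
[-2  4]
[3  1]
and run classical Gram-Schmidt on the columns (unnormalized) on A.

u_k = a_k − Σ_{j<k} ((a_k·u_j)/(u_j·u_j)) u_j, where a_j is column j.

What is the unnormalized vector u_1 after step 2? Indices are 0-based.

u_1 = (42/13, 28/13)

Step 1: u_0 = a_0 = (-2, 3).
Step 2: u_1 = a_1 − (-5/13)·u_0 = (42/13, 28/13).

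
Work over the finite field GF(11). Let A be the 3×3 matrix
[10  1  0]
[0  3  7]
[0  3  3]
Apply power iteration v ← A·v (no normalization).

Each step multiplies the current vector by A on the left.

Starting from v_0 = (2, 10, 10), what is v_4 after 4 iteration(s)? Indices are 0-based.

v_0 = (2, 10, 10).
v_1 = A·v_0 = (8, 1, 5).
v_2 = A·v_1 = (4, 5, 7).
v_3 = A·v_2 = (1, 9, 3).
v_4 = A·v_3 = (8, 4, 3).

v_4 = (8, 4, 3)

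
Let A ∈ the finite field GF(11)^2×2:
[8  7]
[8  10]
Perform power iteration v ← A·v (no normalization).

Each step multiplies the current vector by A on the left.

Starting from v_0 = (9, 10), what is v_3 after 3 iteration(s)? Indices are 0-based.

v_3 = (3, 2)

v_0 = (9, 10).
v_1 = A·v_0 = (10, 7).
v_2 = A·v_1 = (8, 7).
v_3 = A·v_2 = (3, 2).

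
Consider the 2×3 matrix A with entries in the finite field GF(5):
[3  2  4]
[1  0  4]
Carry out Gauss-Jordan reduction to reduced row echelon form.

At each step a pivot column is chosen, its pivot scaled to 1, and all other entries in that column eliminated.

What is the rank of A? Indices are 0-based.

rank = 2

pivot(0,0)=3: scale R0 → (1, 4, 3)
  clear (1,0): R1 −= (1)R0 → (0, 1, 1)
pivot(1,1)=1: scale R1 → (0, 1, 1)
  clear (0,1): R0 −= (4)R1 → (1, 0, 4)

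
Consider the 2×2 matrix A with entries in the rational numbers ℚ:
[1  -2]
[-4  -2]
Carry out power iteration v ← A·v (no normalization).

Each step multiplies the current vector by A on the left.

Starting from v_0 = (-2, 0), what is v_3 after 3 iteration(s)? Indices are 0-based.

v_0 = (-2, 0).
v_1 = A·v_0 = (-2, 8).
v_2 = A·v_1 = (-18, -8).
v_3 = A·v_2 = (-2, 88).

v_3 = (-2, 88)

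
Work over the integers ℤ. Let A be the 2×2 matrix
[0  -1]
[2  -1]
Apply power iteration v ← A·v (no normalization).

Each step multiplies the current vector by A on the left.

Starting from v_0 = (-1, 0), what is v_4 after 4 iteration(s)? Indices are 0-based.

v_0 = (-1, 0).
v_1 = A·v_0 = (0, -2).
v_2 = A·v_1 = (2, 2).
v_3 = A·v_2 = (-2, 2).
v_4 = A·v_3 = (-2, -6).

v_4 = (-2, -6)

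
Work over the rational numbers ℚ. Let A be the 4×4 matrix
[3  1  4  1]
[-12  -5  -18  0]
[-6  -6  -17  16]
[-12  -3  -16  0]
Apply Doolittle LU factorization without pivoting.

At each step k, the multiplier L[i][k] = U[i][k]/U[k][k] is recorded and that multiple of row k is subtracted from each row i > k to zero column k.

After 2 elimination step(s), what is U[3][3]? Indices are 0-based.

Step 1: pivot at (0,0) is 3.
  row1 ← row1 − (-4)·row0  ⇒  L[1][0]=-4, U row1=(0, -1, -2, 4)
  row2 ← row2 − (-2)·row0  ⇒  L[2][0]=-2, U row2=(0, -4, -9, 18)
  row3 ← row3 − (-4)·row0  ⇒  L[3][0]=-4, U row3=(0, 1, 0, 4)
Step 2: pivot at (1,1) is -1.
  row2 ← row2 − (4)·row1  ⇒  L[2][1]=4, U row2=(0, 0, -1, 2)
  row3 ← row3 − (-1)·row1  ⇒  L[3][1]=-1, U row3=(0, 0, -2, 8)

U[3][3] = 8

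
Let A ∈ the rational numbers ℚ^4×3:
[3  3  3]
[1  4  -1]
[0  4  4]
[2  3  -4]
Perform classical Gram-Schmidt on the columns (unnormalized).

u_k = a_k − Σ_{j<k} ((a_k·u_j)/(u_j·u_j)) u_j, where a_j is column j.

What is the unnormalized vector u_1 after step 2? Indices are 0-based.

Step 1: u_0 = a_0 = (3, 1, 0, 2).
Step 2: u_1 = a_1 − (19/14)·u_0 = (-15/14, 37/14, 4, 2/7).

u_1 = (-15/14, 37/14, 4, 2/7)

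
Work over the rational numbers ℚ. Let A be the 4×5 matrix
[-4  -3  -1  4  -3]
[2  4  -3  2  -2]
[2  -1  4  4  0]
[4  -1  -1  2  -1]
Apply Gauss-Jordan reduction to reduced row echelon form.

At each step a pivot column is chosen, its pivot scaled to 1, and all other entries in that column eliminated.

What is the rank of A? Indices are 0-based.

rank = 4

[1] R0 /= -4  ⇒  (1, 3/4, 1/4, -1, 3/4)
     R1 -= 2·R0  ⇒  (0, 5/2, -7/2, 4, -7/2)
     R2 -= 2·R0  ⇒  (0, -5/2, 7/2, 6, -3/2)
     R3 -= 4·R0  ⇒  (0, -4, -2, 6, -4)
[2] R1 /= 5/2  ⇒  (0, 1, -7/5, 8/5, -7/5)
     R0 -= 3/4·R1  ⇒  (1, 0, 13/10, -11/5, 9/5)
     R2 -= -5/2·R1  ⇒  (0, 0, 0, 10, -5)
     R3 -= -4·R1  ⇒  (0, 0, -38/5, 62/5, -48/5)
[3] R2 <-> R3
[3] R2 /= -38/5  ⇒  (0, 0, 1, -31/19, 24/19)
     R0 -= 13/10·R2  ⇒  (1, 0, 0, -3/38, 3/19)
     R1 -= -7/5·R2  ⇒  (0, 1, 0, -13/19, 7/19)
[4] R3 /= 10  ⇒  (0, 0, 0, 1, -1/2)
     R0 -= -3/38·R3  ⇒  (1, 0, 0, 0, 9/76)
     R1 -= -13/19·R3  ⇒  (0, 1, 0, 0, 1/38)
     R2 -= -31/19·R3  ⇒  (0, 0, 1, 0, 17/38)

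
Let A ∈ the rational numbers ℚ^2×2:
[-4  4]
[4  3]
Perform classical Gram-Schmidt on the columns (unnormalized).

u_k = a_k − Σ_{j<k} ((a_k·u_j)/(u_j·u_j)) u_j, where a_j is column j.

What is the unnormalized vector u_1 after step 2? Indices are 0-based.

Step 1: u_0 = a_0 = (-4, 4).
Step 2: u_1 = a_1 − (-1/8)·u_0 = (7/2, 7/2).

u_1 = (7/2, 7/2)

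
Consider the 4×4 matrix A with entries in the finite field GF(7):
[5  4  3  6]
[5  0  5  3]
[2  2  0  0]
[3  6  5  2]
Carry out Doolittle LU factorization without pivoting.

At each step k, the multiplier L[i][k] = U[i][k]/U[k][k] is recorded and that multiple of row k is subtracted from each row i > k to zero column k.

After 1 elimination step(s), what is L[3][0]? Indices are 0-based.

k=0: U[0][0]=5
  eliminate (1,0): mult=1, new row 1: (0, 3, 2, 4); set L[1][0]=1
  eliminate (2,0): mult=6, new row 2: (0, 6, 3, 6); set L[2][0]=6
  eliminate (3,0): mult=2, new row 3: (0, 5, 6, 4); set L[3][0]=2

L[3][0] = 2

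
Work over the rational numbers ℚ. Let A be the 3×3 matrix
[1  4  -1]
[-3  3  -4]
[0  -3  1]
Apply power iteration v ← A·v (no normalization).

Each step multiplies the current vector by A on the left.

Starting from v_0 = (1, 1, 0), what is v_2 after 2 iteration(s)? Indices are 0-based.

v_0 = (1, 1, 0).
v_1 = A·v_0 = (5, 0, -3).
v_2 = A·v_1 = (8, -3, -3).

v_2 = (8, -3, -3)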